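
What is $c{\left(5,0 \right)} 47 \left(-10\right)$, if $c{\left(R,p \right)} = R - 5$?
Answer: $0$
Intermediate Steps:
$c{\left(R,p \right)} = -5 + R$
$c{\left(5,0 \right)} 47 \left(-10\right) = \left(-5 + 5\right) 47 \left(-10\right) = 0 \cdot 47 \left(-10\right) = 0 \left(-10\right) = 0$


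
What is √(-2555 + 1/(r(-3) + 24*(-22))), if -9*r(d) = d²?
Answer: 2*I*√337899/23 ≈ 50.547*I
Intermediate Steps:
r(d) = -d²/9
√(-2555 + 1/(r(-3) + 24*(-22))) = √(-2555 + 1/(-⅑*(-3)² + 24*(-22))) = √(-2555 + 1/(-⅑*9 - 528)) = √(-2555 + 1/(-1 - 528)) = √(-2555 + 1/(-529)) = √(-2555 - 1/529) = √(-1351596/529) = 2*I*√337899/23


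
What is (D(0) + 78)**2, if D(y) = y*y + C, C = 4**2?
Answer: 8836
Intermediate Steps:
C = 16
D(y) = 16 + y**2 (D(y) = y*y + 16 = y**2 + 16 = 16 + y**2)
(D(0) + 78)**2 = ((16 + 0**2) + 78)**2 = ((16 + 0) + 78)**2 = (16 + 78)**2 = 94**2 = 8836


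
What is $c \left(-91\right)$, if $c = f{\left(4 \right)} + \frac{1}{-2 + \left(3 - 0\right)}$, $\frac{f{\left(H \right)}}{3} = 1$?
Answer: $-364$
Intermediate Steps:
$f{\left(H \right)} = 3$ ($f{\left(H \right)} = 3 \cdot 1 = 3$)
$c = 4$ ($c = 3 + \frac{1}{-2 + \left(3 - 0\right)} = 3 + \frac{1}{-2 + \left(3 + 0\right)} = 3 + \frac{1}{-2 + 3} = 3 + 1^{-1} = 3 + 1 = 4$)
$c \left(-91\right) = 4 \left(-91\right) = -364$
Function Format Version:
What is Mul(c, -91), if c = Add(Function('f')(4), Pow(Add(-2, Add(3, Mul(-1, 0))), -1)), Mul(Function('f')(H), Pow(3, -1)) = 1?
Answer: -364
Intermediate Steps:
Function('f')(H) = 3 (Function('f')(H) = Mul(3, 1) = 3)
c = 4 (c = Add(3, Pow(Add(-2, Add(3, Mul(-1, 0))), -1)) = Add(3, Pow(Add(-2, Add(3, 0)), -1)) = Add(3, Pow(Add(-2, 3), -1)) = Add(3, Pow(1, -1)) = Add(3, 1) = 4)
Mul(c, -91) = Mul(4, -91) = -364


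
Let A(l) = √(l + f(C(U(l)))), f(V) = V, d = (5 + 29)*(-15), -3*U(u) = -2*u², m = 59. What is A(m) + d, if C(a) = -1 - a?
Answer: -510 + 2*I*√5091/3 ≈ -510.0 + 47.568*I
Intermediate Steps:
U(u) = 2*u²/3 (U(u) = -(-2)*u²/3 = 2*u²/3)
d = -510 (d = 34*(-15) = -510)
A(l) = √(-1 + l - 2*l²/3) (A(l) = √(l + (-1 - 2*l²/3)) = √(-1 + l - 2*l²/3))
A(m) + d = √(-9 - 6*59² + 9*59)/3 - 510 = √(-9 - 6*3481 + 531)/3 - 510 = √(-9 - 20886 + 531)/3 - 510 = √(-20364)/3 - 510 = (2*I*√5091)/3 - 510 = 2*I*√5091/3 - 510 = -510 + 2*I*√5091/3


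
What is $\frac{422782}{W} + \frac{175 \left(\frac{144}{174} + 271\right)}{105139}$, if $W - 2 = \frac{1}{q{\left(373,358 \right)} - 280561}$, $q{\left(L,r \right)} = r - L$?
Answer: $\frac{361684400353956667}{1710966794681} \approx 2.1139 \cdot 10^{5}$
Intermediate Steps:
$W = \frac{561151}{280576}$ ($W = 2 + \frac{1}{\left(358 - 373\right) - 280561} = 2 + \frac{1}{-15 - 280561} = 2 + \frac{1}{-280576} = 2 - \frac{1}{280576} = \frac{561151}{280576} \approx 2.0$)
$\frac{422782}{W} + \frac{175 \left(\frac{144}{174} + 271\right)}{105139} = \frac{422782}{\frac{561151}{280576}} + \frac{175 \left(\frac{144}{174} + 271\right)}{105139} = 422782 \cdot \frac{280576}{561151} + 175 \left(144 \cdot \frac{1}{174} + 271\right) \frac{1}{105139} = \frac{118622482432}{561151} + 175 \left(\frac{24}{29} + 271\right) \frac{1}{105139} = \frac{118622482432}{561151} + 175 \cdot \frac{7883}{29} \cdot \frac{1}{105139} = \frac{118622482432}{561151} + \frac{1379525}{29} \cdot \frac{1}{105139} = \frac{118622482432}{561151} + \frac{1379525}{3049031} = \frac{361684400353956667}{1710966794681}$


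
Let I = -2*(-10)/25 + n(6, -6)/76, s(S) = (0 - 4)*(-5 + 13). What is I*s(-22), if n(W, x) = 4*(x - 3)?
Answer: -992/95 ≈ -10.442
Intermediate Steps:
n(W, x) = -12 + 4*x (n(W, x) = 4*(-3 + x) = -12 + 4*x)
s(S) = -32 (s(S) = -4*8 = -32)
I = 31/95 (I = -2*(-10)/25 + (-12 + 4*(-6))/76 = 20*(1/25) + (-12 - 24)*(1/76) = ⅘ - 36*1/76 = ⅘ - 9/19 = 31/95 ≈ 0.32632)
I*s(-22) = (31/95)*(-32) = -992/95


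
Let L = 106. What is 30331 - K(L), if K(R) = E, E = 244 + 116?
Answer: 29971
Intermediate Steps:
E = 360
K(R) = 360
30331 - K(L) = 30331 - 1*360 = 30331 - 360 = 29971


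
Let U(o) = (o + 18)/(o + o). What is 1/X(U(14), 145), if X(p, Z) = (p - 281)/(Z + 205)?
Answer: -2450/1959 ≈ -1.2506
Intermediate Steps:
U(o) = (18 + o)/(2*o) (U(o) = (18 + o)/((2*o)) = (18 + o)*(1/(2*o)) = (18 + o)/(2*o))
X(p, Z) = (-281 + p)/(205 + Z)
1/X(U(14), 145) = 1/((-281 + (½)*(18 + 14)/14)/(205 + 145)) = 1/((-281 + (½)*(1/14)*32)/350) = 1/((-281 + 8/7)/350) = 1/((1/350)*(-1959/7)) = 1/(-1959/2450) = -2450/1959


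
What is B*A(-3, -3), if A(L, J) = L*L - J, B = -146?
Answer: -1752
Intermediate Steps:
A(L, J) = L² - J
B*A(-3, -3) = -146*((-3)² - 1*(-3)) = -146*(9 + 3) = -146*12 = -1752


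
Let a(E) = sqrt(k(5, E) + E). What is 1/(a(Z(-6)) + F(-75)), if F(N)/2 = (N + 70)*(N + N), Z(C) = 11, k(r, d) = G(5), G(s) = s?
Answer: 1/1504 ≈ 0.00066489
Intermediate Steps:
k(r, d) = 5
a(E) = sqrt(5 + E)
F(N) = 4*N*(70 + N) (F(N) = 2*((N + 70)*(N + N)) = 2*((70 + N)*(2*N)) = 2*(2*N*(70 + N)) = 4*N*(70 + N))
1/(a(Z(-6)) + F(-75)) = 1/(sqrt(5 + 11) + 4*(-75)*(70 - 75)) = 1/(sqrt(16) + 4*(-75)*(-5)) = 1/(4 + 1500) = 1/1504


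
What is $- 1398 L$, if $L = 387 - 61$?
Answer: $-455748$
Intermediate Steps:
$L = 326$
$- 1398 L = \left(-1398\right) 326 = -455748$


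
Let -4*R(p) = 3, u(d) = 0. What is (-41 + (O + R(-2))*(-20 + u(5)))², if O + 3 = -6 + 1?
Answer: 17956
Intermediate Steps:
R(p) = -¾ (R(p) = -¼*3 = -¾)
O = -8 (O = -3 + (-6 + 1) = -3 - 5 = -8)
(-41 + (O + R(-2))*(-20 + u(5)))² = (-41 + (-8 - ¾)*(-20 + 0))² = (-41 - 35/4*(-20))² = (-41 + 175)² = 134² = 17956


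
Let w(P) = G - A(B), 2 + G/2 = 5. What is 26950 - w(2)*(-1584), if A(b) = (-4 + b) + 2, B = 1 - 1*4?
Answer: 44374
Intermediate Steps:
G = 6 (G = -4 + 2*5 = -4 + 10 = 6)
B = -3 (B = 1 - 4 = -3)
A(b) = -2 + b
w(P) = 11 (w(P) = 6 - (-2 - 3) = 6 - 1*(-5) = 6 + 5 = 11)
26950 - w(2)*(-1584) = 26950 - 11*(-1584) = 26950 - 1*(-17424) = 26950 + 17424 = 44374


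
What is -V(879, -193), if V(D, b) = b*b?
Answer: -37249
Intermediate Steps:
V(D, b) = b**2
-V(879, -193) = -1*(-193)**2 = -1*37249 = -37249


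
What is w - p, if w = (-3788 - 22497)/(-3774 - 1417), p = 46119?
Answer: -239377444/5191 ≈ -46114.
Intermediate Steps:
w = 26285/5191 (w = -26285/(-5191) = -26285*(-1/5191) = 26285/5191 ≈ 5.0636)
w - p = 26285/5191 - 1*46119 = 26285/5191 - 46119 = -239377444/5191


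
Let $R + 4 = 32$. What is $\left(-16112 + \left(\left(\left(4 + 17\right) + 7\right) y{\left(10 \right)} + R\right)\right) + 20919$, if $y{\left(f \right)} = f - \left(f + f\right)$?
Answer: $4555$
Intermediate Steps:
$R = 28$ ($R = -4 + 32 = 28$)
$y{\left(f \right)} = - f$ ($y{\left(f \right)} = f - 2 f = - f$)
$\left(-16112 + \left(\left(\left(4 + 17\right) + 7\right) y{\left(10 \right)} + R\right)\right) + 20919 = \left(-16112 + \left(\left(\left(4 + 17\right) + 7\right) \left(\left(-1\right) 10\right) + 28\right)\right) + 20919 = \left(-16112 + \left(\left(21 + 7\right) \left(-10\right) + 28\right)\right) + 20919 = \left(-16112 + \left(28 \left(-10\right) + 28\right)\right) + 20919 = \left(-16112 + \left(-280 + 28\right)\right) + 20919 = \left(-16112 - 252\right) + 20919 = -16364 + 20919 = 4555$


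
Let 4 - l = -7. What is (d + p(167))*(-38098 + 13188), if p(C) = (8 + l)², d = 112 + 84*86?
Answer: -191732270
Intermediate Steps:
l = 11 (l = 4 - 1*(-7) = 4 + 7 = 11)
d = 7336 (d = 112 + 7224 = 7336)
p(C) = 361 (p(C) = (8 + 11)² = 19² = 361)
(d + p(167))*(-38098 + 13188) = (7336 + 361)*(-38098 + 13188) = 7697*(-24910) = -191732270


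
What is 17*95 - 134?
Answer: 1481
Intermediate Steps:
17*95 - 134 = 1615 - 134 = 1481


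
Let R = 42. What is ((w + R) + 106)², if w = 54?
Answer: 40804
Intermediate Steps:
((w + R) + 106)² = ((54 + 42) + 106)² = (96 + 106)² = 202² = 40804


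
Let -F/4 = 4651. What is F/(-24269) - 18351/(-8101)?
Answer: 596071423/196603169 ≈ 3.0318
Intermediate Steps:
F = -18604 (F = -4*4651 = -18604)
F/(-24269) - 18351/(-8101) = -18604/(-24269) - 18351/(-8101) = -18604*(-1/24269) - 18351*(-1/8101) = 18604/24269 + 18351/8101 = 596071423/196603169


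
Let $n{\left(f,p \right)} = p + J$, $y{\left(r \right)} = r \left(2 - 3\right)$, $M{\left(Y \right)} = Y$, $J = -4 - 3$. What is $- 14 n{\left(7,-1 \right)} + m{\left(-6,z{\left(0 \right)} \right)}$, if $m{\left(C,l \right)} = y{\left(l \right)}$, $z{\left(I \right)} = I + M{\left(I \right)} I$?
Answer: $112$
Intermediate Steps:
$J = -7$ ($J = -4 - 3 = -7$)
$y{\left(r \right)} = - r$ ($y{\left(r \right)} = r \left(-1\right) = - r$)
$n{\left(f,p \right)} = -7 + p$ ($n{\left(f,p \right)} = p - 7 = -7 + p$)
$z{\left(I \right)} = I + I^{2}$ ($z{\left(I \right)} = I + I I = I + I^{2}$)
$m{\left(C,l \right)} = - l$
$- 14 n{\left(7,-1 \right)} + m{\left(-6,z{\left(0 \right)} \right)} = - 14 \left(-7 - 1\right) - 0 \left(1 + 0\right) = \left(-14\right) \left(-8\right) - 0 \cdot 1 = 112 - 0 = 112 + 0 = 112$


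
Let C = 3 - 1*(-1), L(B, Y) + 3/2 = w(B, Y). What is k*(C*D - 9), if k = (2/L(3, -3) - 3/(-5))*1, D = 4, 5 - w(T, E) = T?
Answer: 161/5 ≈ 32.200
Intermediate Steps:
w(T, E) = 5 - T
L(B, Y) = 7/2 - B (L(B, Y) = -3/2 + (5 - B) = 7/2 - B)
C = 4 (C = 3 + 1 = 4)
k = 23/5 (k = (2/(7/2 - 1*3) - 3/(-5))*1 = (2/(7/2 - 3) - 3*(-⅕))*1 = (2/(½) + ⅗)*1 = (2*2 + ⅗)*1 = (4 + ⅗)*1 = (23/5)*1 = 23/5 ≈ 4.6000)
k*(C*D - 9) = 23*(4*4 - 9)/5 = 23*(16 - 9)/5 = (23/5)*7 = 161/5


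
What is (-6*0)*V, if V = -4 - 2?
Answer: 0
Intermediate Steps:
V = -6
(-6*0)*V = -6*0*(-6) = 0*(-6) = 0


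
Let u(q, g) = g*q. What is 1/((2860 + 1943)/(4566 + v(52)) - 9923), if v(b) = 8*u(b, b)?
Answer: -26198/259957951 ≈ -0.00010078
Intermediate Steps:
v(b) = 8*b**2 (v(b) = 8*(b*b) = 8*b**2)
1/((2860 + 1943)/(4566 + v(52)) - 9923) = 1/((2860 + 1943)/(4566 + 8*52**2) - 9923) = 1/(4803/(4566 + 8*2704) - 9923) = 1/(4803/(4566 + 21632) - 9923) = 1/(4803/26198 - 9923) = 1/(-259957951/26198) = -26198/259957951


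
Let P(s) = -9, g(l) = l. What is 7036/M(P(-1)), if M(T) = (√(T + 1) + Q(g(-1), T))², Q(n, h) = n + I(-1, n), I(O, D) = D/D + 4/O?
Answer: 1759/(-2 + I*√2)² ≈ 97.722 + 276.4*I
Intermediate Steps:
I(O, D) = 1 + 4/O
Q(n, h) = -3 + n (Q(n, h) = n + (4 - 1)/(-1) = n - 1*3 = n - 3 = -3 + n)
M(T) = (-4 + √(1 + T))² (M(T) = (√(T + 1) + (-3 - 1))² = (√(1 + T) - 4)² = (-4 + √(1 + T))²)
7036/M(P(-1)) = 7036/((-4 + √(1 - 9))²) = 7036/((-4 + √(-8))²) = 7036/((-4 + 2*I*√2)²) = 7036/(-4 + 2*I*√2)²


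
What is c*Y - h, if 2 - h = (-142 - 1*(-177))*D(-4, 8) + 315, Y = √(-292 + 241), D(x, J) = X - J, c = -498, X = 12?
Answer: 453 - 498*I*√51 ≈ 453.0 - 3556.4*I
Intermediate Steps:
D(x, J) = 12 - J
Y = I*√51 (Y = √(-51) = I*√51 ≈ 7.1414*I)
h = -453 (h = 2 - ((-142 - 1*(-177))*(12 - 1*8) + 315) = 2 - ((-142 + 177)*(12 - 8) + 315) = 2 - (35*4 + 315) = 2 - (140 + 315) = 2 - 1*455 = 2 - 455 = -453)
c*Y - h = -498*I*√51 - 1*(-453) = -498*I*√51 + 453 = 453 - 498*I*√51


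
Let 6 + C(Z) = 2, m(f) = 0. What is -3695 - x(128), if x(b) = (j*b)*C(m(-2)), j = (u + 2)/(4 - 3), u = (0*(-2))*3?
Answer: -2671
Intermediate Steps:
u = 0 (u = 0*3 = 0)
C(Z) = -4 (C(Z) = -6 + 2 = -4)
j = 2 (j = (0 + 2)/(4 - 3) = 2/1 = 2*1 = 2)
x(b) = -8*b (x(b) = (2*b)*(-4) = -8*b)
-3695 - x(128) = -3695 - (-8)*128 = -3695 - 1*(-1024) = -3695 + 1024 = -2671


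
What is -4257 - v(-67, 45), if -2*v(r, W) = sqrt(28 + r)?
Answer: -4257 + I*sqrt(39)/2 ≈ -4257.0 + 3.1225*I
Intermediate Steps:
v(r, W) = -sqrt(28 + r)/2
-4257 - v(-67, 45) = -4257 - (-1)*sqrt(28 - 67)/2 = -4257 - (-1)*sqrt(-39)/2 = -4257 - (-1)*I*sqrt(39)/2 = -4257 + I*sqrt(39)/2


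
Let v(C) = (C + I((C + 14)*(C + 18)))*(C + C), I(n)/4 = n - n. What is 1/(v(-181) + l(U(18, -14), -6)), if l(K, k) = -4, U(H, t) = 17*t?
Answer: 1/65518 ≈ 1.5263e-5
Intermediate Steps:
I(n) = 0 (I(n) = 4*(n - n) = 4*0 = 0)
v(C) = 2*C² (v(C) = (C + 0)*(C + C) = C*(2*C) = 2*C²)
1/(v(-181) + l(U(18, -14), -6)) = 1/(2*(-181)² - 4) = 1/(2*32761 - 4) = 1/(65522 - 4) = 1/65518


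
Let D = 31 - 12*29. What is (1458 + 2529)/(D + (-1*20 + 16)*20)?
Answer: -3987/397 ≈ -10.043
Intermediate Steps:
D = -317 (D = 31 - 348 = -317)
(1458 + 2529)/(D + (-1*20 + 16)*20) = (1458 + 2529)/(-317 + (-1*20 + 16)*20) = 3987/(-317 + (-20 + 16)*20) = 3987/(-317 - 4*20) = 3987/(-317 - 80) = 3987/(-397) = 3987*(-1/397) = -3987/397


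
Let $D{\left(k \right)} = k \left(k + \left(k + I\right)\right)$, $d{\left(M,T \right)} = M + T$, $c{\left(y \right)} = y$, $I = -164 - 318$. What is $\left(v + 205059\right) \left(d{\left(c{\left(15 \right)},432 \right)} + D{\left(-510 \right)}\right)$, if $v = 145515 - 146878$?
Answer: $156126262032$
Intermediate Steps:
$I = -482$
$v = -1363$
$D{\left(k \right)} = k \left(-482 + 2 k\right)$ ($D{\left(k \right)} = k \left(k + \left(k - 482\right)\right) = k \left(k + \left(-482 + k\right)\right) = k \left(-482 + 2 k\right)$)
$\left(v + 205059\right) \left(d{\left(c{\left(15 \right)},432 \right)} + D{\left(-510 \right)}\right) = \left(-1363 + 205059\right) \left(\left(15 + 432\right) + 2 \left(-510\right) \left(-241 - 510\right)\right) = 203696 \left(447 + 2 \left(-510\right) \left(-751\right)\right) = 203696 \left(447 + 766020\right) = 203696 \cdot 766467 = 156126262032$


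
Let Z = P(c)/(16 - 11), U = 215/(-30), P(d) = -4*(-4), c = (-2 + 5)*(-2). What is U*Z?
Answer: -344/15 ≈ -22.933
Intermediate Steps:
c = -6 (c = 3*(-2) = -6)
P(d) = 16
U = -43/6 (U = 215*(-1/30) = -43/6 ≈ -7.1667)
Z = 16/5 (Z = 16/(16 - 11) = 16/5 ≈ 3.2000)
U*Z = -43/6*16/5 = -344/15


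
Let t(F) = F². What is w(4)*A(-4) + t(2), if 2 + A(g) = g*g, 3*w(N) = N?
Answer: 68/3 ≈ 22.667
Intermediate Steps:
w(N) = N/3
A(g) = -2 + g² (A(g) = -2 + g*g = -2 + g²)
w(4)*A(-4) + t(2) = ((⅓)*4)*(-2 + (-4)²) + 2² = 4*(-2 + 16)/3 + 4 = (4/3)*14 + 4 = 56/3 + 4 = 68/3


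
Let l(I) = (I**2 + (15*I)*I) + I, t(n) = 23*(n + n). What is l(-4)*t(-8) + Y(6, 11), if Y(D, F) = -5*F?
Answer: -92791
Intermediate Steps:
t(n) = 46*n (t(n) = 23*(2*n) = 46*n)
l(I) = I + 16*I**2 (l(I) = (I**2 + 15*I**2) + I = 16*I**2 + I = I + 16*I**2)
l(-4)*t(-8) + Y(6, 11) = (-4*(1 + 16*(-4)))*(46*(-8)) - 5*11 = -4*(1 - 64)*(-368) - 55 = -4*(-63)*(-368) - 55 = 252*(-368) - 55 = -92736 - 55 = -92791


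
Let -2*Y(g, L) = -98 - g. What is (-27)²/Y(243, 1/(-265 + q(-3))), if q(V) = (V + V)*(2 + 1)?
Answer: 1458/341 ≈ 4.2757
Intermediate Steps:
q(V) = 6*V (q(V) = (2*V)*3 = 6*V)
Y(g, L) = 49 + g/2 (Y(g, L) = -(-98 - g)/2 = 49 + g/2)
(-27)²/Y(243, 1/(-265 + q(-3))) = (-27)²/(49 + (½)*243) = 729/(49 + 243/2) = 729/(341/2) = 729*(2/341) = 1458/341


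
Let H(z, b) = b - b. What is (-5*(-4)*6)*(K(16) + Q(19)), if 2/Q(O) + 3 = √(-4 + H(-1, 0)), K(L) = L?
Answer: 24240/13 - 480*I/13 ≈ 1864.6 - 36.923*I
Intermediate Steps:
H(z, b) = 0
Q(O) = 2*(-3 - 2*I)/13 (Q(O) = 2/(-3 + √(-4 + 0)) = 2/(-3 + √(-4)) = 2/(-3 + 2*I) = 2*((-3 - 2*I)/13) = 2*(-3 - 2*I)/13)
(-5*(-4)*6)*(K(16) + Q(19)) = (-5*(-4)*6)*(16 + (-6/13 - 4*I/13)) = (20*6)*(202/13 - 4*I/13) = 120*(202/13 - 4*I/13) = 24240/13 - 480*I/13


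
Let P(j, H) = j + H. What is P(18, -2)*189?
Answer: 3024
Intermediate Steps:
P(j, H) = H + j
P(18, -2)*189 = (-2 + 18)*189 = 16*189 = 3024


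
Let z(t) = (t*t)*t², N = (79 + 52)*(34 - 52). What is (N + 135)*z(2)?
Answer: -35568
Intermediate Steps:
N = -2358 (N = 131*(-18) = -2358)
z(t) = t⁴ (z(t) = t²*t² = t⁴)
(N + 135)*z(2) = (-2358 + 135)*2⁴ = -2223*16 = -35568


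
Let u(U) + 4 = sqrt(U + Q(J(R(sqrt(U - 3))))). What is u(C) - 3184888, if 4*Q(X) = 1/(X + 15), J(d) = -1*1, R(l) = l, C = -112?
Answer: -3184892 + I*sqrt(87794)/28 ≈ -3.1849e+6 + 10.582*I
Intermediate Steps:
J(d) = -1
Q(X) = 1/(4*(15 + X)) (Q(X) = 1/(4*(X + 15)) = 1/(4*(15 + X)))
u(U) = -4 + sqrt(1/56 + U) (u(U) = -4 + sqrt(U + 1/(4*(15 - 1))) = -4 + sqrt(U + (1/4)/14) = -4 + sqrt(U + (1/4)*(1/14)) = -4 + sqrt(U + 1/56) = -4 + sqrt(1/56 + U))
u(C) - 3184888 = (-4 + sqrt(14 + 784*(-112))/28) - 3184888 = (-4 + sqrt(14 - 87808)/28) - 3184888 = (-4 + sqrt(-87794)/28) - 3184888 = (-4 + (I*sqrt(87794))/28) - 3184888 = (-4 + I*sqrt(87794)/28) - 3184888 = -3184892 + I*sqrt(87794)/28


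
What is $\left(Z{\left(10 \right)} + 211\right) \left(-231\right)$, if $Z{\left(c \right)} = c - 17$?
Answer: $-47124$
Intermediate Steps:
$Z{\left(c \right)} = -17 + c$
$\left(Z{\left(10 \right)} + 211\right) \left(-231\right) = \left(\left(-17 + 10\right) + 211\right) \left(-231\right) = \left(-7 + 211\right) \left(-231\right) = 204 \left(-231\right) = -47124$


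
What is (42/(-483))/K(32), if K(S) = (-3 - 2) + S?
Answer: -2/621 ≈ -0.0032206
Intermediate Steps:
K(S) = -5 + S
(42/(-483))/K(32) = (42/(-483))/(-5 + 32) = (42*(-1/483))/27 = -2/23*1/27 = -2/621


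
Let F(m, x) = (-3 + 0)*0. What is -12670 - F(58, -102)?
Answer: -12670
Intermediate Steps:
F(m, x) = 0 (F(m, x) = -3*0 = 0)
-12670 - F(58, -102) = -12670 - 1*0 = -12670 + 0 = -12670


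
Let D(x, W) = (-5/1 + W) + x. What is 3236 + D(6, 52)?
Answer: 3289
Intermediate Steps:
D(x, W) = -5 + W + x (D(x, W) = (-5*1 + W) + x = (-5 + W) + x = -5 + W + x)
3236 + D(6, 52) = 3236 + (-5 + 52 + 6) = 3236 + 53 = 3289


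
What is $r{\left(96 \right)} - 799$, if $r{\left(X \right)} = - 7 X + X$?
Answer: $-1375$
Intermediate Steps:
$r{\left(X \right)} = - 6 X$
$r{\left(96 \right)} - 799 = \left(-6\right) 96 - 799 = -576 - 799 = -1375$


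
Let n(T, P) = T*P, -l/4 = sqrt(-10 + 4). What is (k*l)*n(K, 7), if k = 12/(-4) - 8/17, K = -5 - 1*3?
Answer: -13216*I*sqrt(6)/17 ≈ -1904.3*I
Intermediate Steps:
K = -8 (K = -5 - 3 = -8)
l = -4*I*sqrt(6) (l = -4*sqrt(-10 + 4) = -4*I*sqrt(6) ≈ -9.798*I)
k = -59/17 (k = 12*(-1/4) - 8*1/17 = -3 - 8/17 = -59/17 ≈ -3.4706)
n(T, P) = P*T
(k*l)*n(K, 7) = (-(-236)*I*sqrt(6)/17)*(7*(-8)) = (236*I*sqrt(6)/17)*(-56) = -13216*I*sqrt(6)/17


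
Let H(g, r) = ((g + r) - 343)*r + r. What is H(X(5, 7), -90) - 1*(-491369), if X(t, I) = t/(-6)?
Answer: 530324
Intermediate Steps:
X(t, I) = -t/6 (X(t, I) = t*(-⅙) = -t/6)
H(g, r) = r + r*(-343 + g + r) (H(g, r) = (-343 + g + r)*r + r = r*(-343 + g + r) + r = r + r*(-343 + g + r))
H(X(5, 7), -90) - 1*(-491369) = -90*(-342 - ⅙*5 - 90) - 1*(-491369) = -90*(-342 - ⅚ - 90) + 491369 = -90*(-2597/6) + 491369 = 38955 + 491369 = 530324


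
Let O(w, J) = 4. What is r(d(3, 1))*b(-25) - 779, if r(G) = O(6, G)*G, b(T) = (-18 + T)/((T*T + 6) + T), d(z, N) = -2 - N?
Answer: -78593/101 ≈ -778.15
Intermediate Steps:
b(T) = (-18 + T)/(6 + T + T**2) (b(T) = (-18 + T)/((T**2 + 6) + T) = (-18 + T)/((6 + T**2) + T) = (-18 + T)/(6 + T + T**2))
r(G) = 4*G
r(d(3, 1))*b(-25) - 779 = (4*(-2 - 1*1))*((-18 - 25)/(6 - 25 + (-25)**2)) - 779 = (4*(-2 - 1))*(-43/(6 - 25 + 625)) - 779 = (4*(-3))*(-43/606) - 779 = -2*(-43)/101 - 779 = -12*(-43/606) - 779 = 86/101 - 779 = -78593/101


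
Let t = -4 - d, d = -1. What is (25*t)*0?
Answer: 0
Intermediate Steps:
t = -3 (t = -4 - 1*(-1) = -4 + 1 = -3)
(25*t)*0 = (25*(-3))*0 = -75*0 = 0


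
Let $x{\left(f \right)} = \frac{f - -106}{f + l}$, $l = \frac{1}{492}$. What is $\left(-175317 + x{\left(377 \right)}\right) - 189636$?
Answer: $- \frac{67693069569}{185485} \approx -3.6495 \cdot 10^{5}$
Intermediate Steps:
$l = \frac{1}{492} \approx 0.0020325$
$x{\left(f \right)} = \frac{106 + f}{\frac{1}{492} + f}$ ($x{\left(f \right)} = \frac{f - -106}{f + \frac{1}{492}} = \frac{f + \left(-2 + 108\right)}{\frac{1}{492} + f} = \frac{f + 106}{\frac{1}{492} + f} = \frac{106 + f}{\frac{1}{492} + f}$)
$\left(-175317 + x{\left(377 \right)}\right) - 189636 = \left(-175317 + \frac{492 \left(106 + 377\right)}{1 + 492 \cdot 377}\right) - 189636 = \left(-175317 + 492 \frac{1}{1 + 185484} \cdot 483\right) - 189636 = \left(-175317 + 492 \cdot \frac{1}{185485} \cdot 483\right) - 189636 = \left(-175317 + \frac{237636}{185485}\right) - 189636 = - \frac{32518436109}{185485} - 189636 = - \frac{67693069569}{185485}$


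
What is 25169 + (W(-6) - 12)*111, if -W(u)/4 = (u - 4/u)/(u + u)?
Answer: 70919/3 ≈ 23640.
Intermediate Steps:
W(u) = -2*(u - 4/u)/u (W(u) = -4*(u - 4/u)/(u + u) = -4*(u - 4/u)/(2*u) = -4*(u - 4/u)*1/(2*u) = -2*(u - 4/u)/u)
25169 + (W(-6) - 12)*111 = 25169 + ((-2 + 8/(-6)²) - 12)*111 = 25169 + ((-2 + 8*(1/36)) - 12)*111 = 25169 + ((-2 + 2/9) - 12)*111 = 25169 + (-16/9 - 12)*111 = 25169 - 124/9*111 = 25169 - 4588/3 = 70919/3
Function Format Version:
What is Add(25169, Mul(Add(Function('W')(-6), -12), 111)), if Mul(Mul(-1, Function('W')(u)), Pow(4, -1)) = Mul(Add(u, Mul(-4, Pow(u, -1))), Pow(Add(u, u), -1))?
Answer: Rational(70919, 3) ≈ 23640.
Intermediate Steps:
Function('W')(u) = Mul(-2, Pow(u, -1), Add(u, Mul(-4, Pow(u, -1)))) (Function('W')(u) = Mul(-4, Mul(Add(u, Mul(-4, Pow(u, -1))), Pow(Add(u, u), -1))) = Mul(-4, Mul(Add(u, Mul(-4, Pow(u, -1))), Pow(Mul(2, u), -1))) = Mul(-4, Mul(Add(u, Mul(-4, Pow(u, -1))), Mul(Rational(1, 2), Pow(u, -1)))) = Mul(-4, Mul(Rational(1, 2), Pow(u, -1), Add(u, Mul(-4, Pow(u, -1))))) = Mul(-2, Pow(u, -1), Add(u, Mul(-4, Pow(u, -1)))))
Add(25169, Mul(Add(Function('W')(-6), -12), 111)) = Add(25169, Mul(Add(Add(-2, Mul(8, Pow(-6, -2))), -12), 111)) = Add(25169, Mul(Add(Add(-2, Mul(8, Rational(1, 36))), -12), 111)) = Add(25169, Mul(Add(Add(-2, Rational(2, 9)), -12), 111)) = Add(25169, Mul(Add(Rational(-16, 9), -12), 111)) = Add(25169, Mul(Rational(-124, 9), 111)) = Add(25169, Rational(-4588, 3)) = Rational(70919, 3)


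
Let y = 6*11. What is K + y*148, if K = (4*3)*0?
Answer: 9768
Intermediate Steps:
y = 66
K = 0 (K = 12*0 = 0)
K + y*148 = 0 + 66*148 = 0 + 9768 = 9768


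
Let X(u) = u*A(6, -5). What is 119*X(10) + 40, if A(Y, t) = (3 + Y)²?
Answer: 96430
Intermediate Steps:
X(u) = 81*u (X(u) = u*(3 + 6)² = u*9² = u*81 = 81*u)
119*X(10) + 40 = 119*(81*10) + 40 = 119*810 + 40 = 96390 + 40 = 96430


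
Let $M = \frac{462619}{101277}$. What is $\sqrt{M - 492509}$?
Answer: $\frac{i \sqrt{4638781537782}}{3069} \approx 701.79 i$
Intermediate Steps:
$M = \frac{462619}{101277}$ ($M = 462619 \cdot \frac{1}{101277} = \frac{462619}{101277} \approx 4.5679$)
$\sqrt{M - 492509} = \sqrt{\frac{462619}{101277} - 492509} = \sqrt{- \frac{49879371374}{101277}} = \frac{i \sqrt{4638781537782}}{3069}$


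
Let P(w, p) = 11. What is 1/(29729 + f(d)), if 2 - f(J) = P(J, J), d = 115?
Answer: 1/29720 ≈ 3.3647e-5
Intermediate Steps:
f(J) = -9 (f(J) = 2 - 1*11 = 2 - 11 = -9)
1/(29729 + f(d)) = 1/(29729 - 9) = 1/29720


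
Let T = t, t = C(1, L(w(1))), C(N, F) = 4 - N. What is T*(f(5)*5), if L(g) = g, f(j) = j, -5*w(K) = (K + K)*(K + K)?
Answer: 75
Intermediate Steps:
w(K) = -4*K²/5 (w(K) = -(K + K)*(K + K)/5 = -2*K*2*K/5 = -4*K²/5)
t = 3 (t = 4 - 1*1 = 4 - 1 = 3)
T = 3
T*(f(5)*5) = 3*(5*5) = 3*25 = 75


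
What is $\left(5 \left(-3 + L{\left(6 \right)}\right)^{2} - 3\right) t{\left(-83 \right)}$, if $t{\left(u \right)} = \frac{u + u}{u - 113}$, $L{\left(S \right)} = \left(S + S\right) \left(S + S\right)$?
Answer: $\frac{4125183}{49} \approx 84187.0$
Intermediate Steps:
$L{\left(S \right)} = 4 S^{2}$ ($L{\left(S \right)} = 2 S 2 S = 4 S^{2}$)
$t{\left(u \right)} = \frac{2 u}{-113 + u}$
$\left(5 \left(-3 + L{\left(6 \right)}\right)^{2} - 3\right) t{\left(-83 \right)} = \left(5 \left(-3 + 4 \cdot 6^{2}\right)^{2} - 3\right) 2 \left(-83\right) \frac{1}{-113 - 83} = \left(5 \left(-3 + 4 \cdot 36\right)^{2} - 3\right) 2 \left(-83\right) \frac{1}{-196} = \left(5 \left(-3 + 144\right)^{2} - 3\right) 2 \left(-83\right) \left(- \frac{1}{196}\right) = \left(5 \cdot 141^{2} - 3\right) \frac{83}{98} = \left(5 \cdot 19881 - 3\right) \frac{83}{98} = \left(99405 - 3\right) \frac{83}{98} = 99402 \cdot \frac{83}{98} = \frac{4125183}{49}$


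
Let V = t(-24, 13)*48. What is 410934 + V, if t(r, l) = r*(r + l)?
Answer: 423606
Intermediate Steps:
t(r, l) = r*(l + r)
V = 12672 (V = -24*(13 - 24)*48 = -24*(-11)*48 = 264*48 = 12672)
410934 + V = 410934 + 12672 = 423606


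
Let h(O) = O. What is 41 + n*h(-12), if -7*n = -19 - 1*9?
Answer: -7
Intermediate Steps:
n = 4 (n = -(-19 - 1*9)/7 = -(-19 - 9)/7 = -1/7*(-28) = 4)
41 + n*h(-12) = 41 + 4*(-12) = 41 - 48 = -7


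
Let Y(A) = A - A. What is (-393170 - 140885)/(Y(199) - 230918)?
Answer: 534055/230918 ≈ 2.3127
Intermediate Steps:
Y(A) = 0
(-393170 - 140885)/(Y(199) - 230918) = (-393170 - 140885)/(0 - 230918) = -534055/(-230918) = -534055*(-1/230918) = 534055/230918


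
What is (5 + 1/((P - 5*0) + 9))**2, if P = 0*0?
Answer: 2116/81 ≈ 26.123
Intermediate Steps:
P = 0
(5 + 1/((P - 5*0) + 9))**2 = (5 + 1/((0 - 5*0) + 9))**2 = (5 + 1/((0 + 0) + 9))**2 = (5 + 1/(0 + 9))**2 = (5 + 1/9)**2 = (46/9)**2 = 2116/81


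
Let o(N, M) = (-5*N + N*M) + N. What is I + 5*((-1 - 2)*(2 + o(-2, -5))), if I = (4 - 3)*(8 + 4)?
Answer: -288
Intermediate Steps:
I = 12 (I = 1*12 = 12)
o(N, M) = -4*N + M*N (o(N, M) = (-5*N + M*N) + N = -4*N + M*N)
I + 5*((-1 - 2)*(2 + o(-2, -5))) = 12 + 5*((-1 - 2)*(2 - 2*(-4 - 5))) = 12 + 5*(-3*(2 - 2*(-9))) = 12 + 5*(-3*(2 + 18)) = 12 + 5*(-3*20) = 12 + 5*(-60) = 12 - 300 = -288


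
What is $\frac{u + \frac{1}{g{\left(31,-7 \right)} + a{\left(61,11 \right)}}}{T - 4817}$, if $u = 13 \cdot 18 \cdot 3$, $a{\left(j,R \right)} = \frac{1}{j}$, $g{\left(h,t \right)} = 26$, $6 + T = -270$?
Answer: $- \frac{101285}{734781} \approx -0.13784$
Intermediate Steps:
$T = -276$ ($T = -6 - 270 = -276$)
$u = 702$ ($u = 234 \cdot 3 = 702$)
$\frac{u + \frac{1}{g{\left(31,-7 \right)} + a{\left(61,11 \right)}}}{T - 4817} = \frac{702 + \frac{1}{26 + \frac{1}{61}}}{-276 - 4817} = \frac{702 + \frac{1}{26 + \frac{1}{61}}}{-5093} = \left(702 + \frac{1}{\frac{1587}{61}}\right) \left(- \frac{1}{5093}\right) = \left(702 + \frac{61}{1587}\right) \left(- \frac{1}{5093}\right) = \frac{1114135}{1587} \left(- \frac{1}{5093}\right) = - \frac{101285}{734781}$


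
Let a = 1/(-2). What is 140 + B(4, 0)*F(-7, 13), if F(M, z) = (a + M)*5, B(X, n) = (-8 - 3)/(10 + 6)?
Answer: 5305/32 ≈ 165.78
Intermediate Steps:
a = -½ ≈ -0.50000
B(X, n) = -11/16
F(M, z) = -5/2 + 5*M (F(M, z) = (-½ + M)*5 = -5/2 + 5*M)
140 + B(4, 0)*F(-7, 13) = 140 - 11*(-5/2 + 5*(-7))/16 = 140 - 11*(-5/2 - 35)/16 = 140 - 11/16*(-75/2) = 140 + 825/32 = 5305/32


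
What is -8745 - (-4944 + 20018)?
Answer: -23819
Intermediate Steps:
-8745 - (-4944 + 20018) = -8745 - 1*15074 = -8745 - 15074 = -23819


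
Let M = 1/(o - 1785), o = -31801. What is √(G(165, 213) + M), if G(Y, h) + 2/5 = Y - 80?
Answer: √2385760182890/167930 ≈ 9.1978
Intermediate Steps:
G(Y, h) = -402/5 + Y (G(Y, h) = -⅖ + (Y - 80) = -⅖ + (-80 + Y) = -402/5 + Y)
M = -1/33586 (M = 1/(-31801 - 1785) = 1/(-33586) = -1/33586 ≈ -2.9774e-5)
√(G(165, 213) + M) = √((-402/5 + 165) - 1/33586) = √(423/5 - 1/33586) = √(14206873/167930) = √2385760182890/167930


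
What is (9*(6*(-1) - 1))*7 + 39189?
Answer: 38748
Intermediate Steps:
(9*(6*(-1) - 1))*7 + 39189 = (9*(-6 - 1))*7 + 39189 = (9*(-7))*7 + 39189 = -63*7 + 39189 = -441 + 39189 = 38748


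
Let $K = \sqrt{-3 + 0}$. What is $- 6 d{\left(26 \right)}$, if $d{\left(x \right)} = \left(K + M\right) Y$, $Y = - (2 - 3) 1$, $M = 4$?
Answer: $-24 - 6 i \sqrt{3} \approx -24.0 - 10.392 i$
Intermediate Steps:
$K = i \sqrt{3}$ ($K = \sqrt{-3} = i \sqrt{3} \approx 1.732 i$)
$Y = 1$ ($Y = \left(-1\right) \left(-1\right) 1 = 1 \cdot 1 = 1$)
$d{\left(x \right)} = 4 + i \sqrt{3}$ ($d{\left(x \right)} = \left(i \sqrt{3} + 4\right) 1 = \left(4 + i \sqrt{3}\right) 1 = 4 + i \sqrt{3}$)
$- 6 d{\left(26 \right)} = - 6 \left(4 + i \sqrt{3}\right) = -24 - 6 i \sqrt{3}$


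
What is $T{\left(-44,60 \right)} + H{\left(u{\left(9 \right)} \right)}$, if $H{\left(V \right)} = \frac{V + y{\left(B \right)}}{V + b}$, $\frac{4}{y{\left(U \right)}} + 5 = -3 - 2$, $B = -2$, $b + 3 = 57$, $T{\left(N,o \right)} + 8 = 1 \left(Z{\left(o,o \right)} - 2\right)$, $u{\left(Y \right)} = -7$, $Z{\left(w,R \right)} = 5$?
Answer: $- \frac{1212}{235} \approx -5.1574$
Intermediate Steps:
$T{\left(N,o \right)} = -5$ ($T{\left(N,o \right)} = -8 + 1 \left(5 - 2\right) = -8 + 1 \cdot 3 = -8 + 3 = -5$)
$b = 54$ ($b = -3 + 57 = 54$)
$y{\left(U \right)} = - \frac{2}{5}$ ($y{\left(U \right)} = \frac{4}{-5 - 5} = \frac{4}{-10} = 4 \left(- \frac{1}{10}\right) = - \frac{2}{5}$)
$H{\left(V \right)} = \frac{- \frac{2}{5} + V}{54 + V}$ ($H{\left(V \right)} = \frac{V - \frac{2}{5}}{V + 54} = \frac{- \frac{2}{5} + V}{54 + V}$)
$T{\left(-44,60 \right)} + H{\left(u{\left(9 \right)} \right)} = -5 + \frac{- \frac{2}{5} - 7}{54 - 7} = -5 + \frac{1}{47} \left(- \frac{37}{5}\right) = -5 - \frac{37}{235} = - \frac{1212}{235}$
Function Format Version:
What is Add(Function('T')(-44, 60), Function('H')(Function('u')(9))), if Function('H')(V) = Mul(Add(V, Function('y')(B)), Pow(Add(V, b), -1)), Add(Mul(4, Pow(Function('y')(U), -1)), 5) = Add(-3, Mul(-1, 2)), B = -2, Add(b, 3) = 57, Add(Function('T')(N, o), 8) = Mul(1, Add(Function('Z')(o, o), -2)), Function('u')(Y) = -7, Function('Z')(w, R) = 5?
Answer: Rational(-1212, 235) ≈ -5.1574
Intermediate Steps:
Function('T')(N, o) = -5 (Function('T')(N, o) = Add(-8, Mul(1, Add(5, -2))) = Add(-8, Mul(1, 3)) = Add(-8, 3) = -5)
b = 54 (b = Add(-3, 57) = 54)
Function('y')(U) = Rational(-2, 5) (Function('y')(U) = Mul(4, Pow(Add(-5, Add(-3, Mul(-1, 2))), -1)) = Mul(4, Pow(Add(-5, Add(-3, -2)), -1)) = Mul(4, Pow(Add(-5, -5), -1)) = Mul(4, Pow(-10, -1)) = Mul(4, Rational(-1, 10)) = Rational(-2, 5))
Function('H')(V) = Mul(Pow(Add(54, V), -1), Add(Rational(-2, 5), V)) (Function('H')(V) = Mul(Add(V, Rational(-2, 5)), Pow(Add(V, 54), -1)) = Mul(Add(Rational(-2, 5), V), Pow(Add(54, V), -1)) = Mul(Pow(Add(54, V), -1), Add(Rational(-2, 5), V)))
Add(Function('T')(-44, 60), Function('H')(Function('u')(9))) = Add(-5, Mul(Pow(Add(54, -7), -1), Add(Rational(-2, 5), -7))) = Add(-5, Mul(Pow(47, -1), Rational(-37, 5))) = Add(-5, Mul(Rational(1, 47), Rational(-37, 5))) = Add(-5, Rational(-37, 235)) = Rational(-1212, 235)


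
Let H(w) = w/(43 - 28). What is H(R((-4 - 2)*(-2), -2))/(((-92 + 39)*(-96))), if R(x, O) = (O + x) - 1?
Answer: 1/8480 ≈ 0.00011792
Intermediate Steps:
R(x, O) = -1 + O + x
H(w) = w/15
H(R((-4 - 2)*(-2), -2))/(((-92 + 39)*(-96))) = ((-1 - 2 + (-4 - 2)*(-2))/15)/(((-92 + 39)*(-96))) = ((-1 - 2 - 6*(-2))/15)/((-53*(-96))) = ((-1 - 2 + 12)/15)/5088 = ((1/15)*9)*(1/5088) = (⅗)*(1/5088) = 1/8480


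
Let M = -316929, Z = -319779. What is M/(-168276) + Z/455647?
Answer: 30198872353/25558151524 ≈ 1.1816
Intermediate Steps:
M/(-168276) + Z/455647 = -316929/(-168276) - 319779/455647 = -316929*(-1/168276) - 319779*1/455647 = 105643/56092 - 319779/455647 = 30198872353/25558151524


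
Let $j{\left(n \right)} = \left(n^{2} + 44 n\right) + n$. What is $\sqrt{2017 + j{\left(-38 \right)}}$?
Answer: $\sqrt{1751} \approx 41.845$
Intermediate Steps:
$j{\left(n \right)} = n^{2} + 45 n$
$\sqrt{2017 + j{\left(-38 \right)}} = \sqrt{2017 - 38 \left(45 - 38\right)} = \sqrt{2017 - 266} = \sqrt{1751}$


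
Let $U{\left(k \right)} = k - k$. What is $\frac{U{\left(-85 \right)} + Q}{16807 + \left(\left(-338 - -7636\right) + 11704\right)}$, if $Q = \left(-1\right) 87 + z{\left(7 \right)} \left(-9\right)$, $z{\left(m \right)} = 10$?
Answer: $- \frac{177}{35809} \approx -0.0049429$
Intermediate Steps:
$U{\left(k \right)} = 0$
$Q = -177$ ($Q = \left(-1\right) 87 + 10 \left(-9\right) = -87 - 90 = -177$)
$\frac{U{\left(-85 \right)} + Q}{16807 + \left(\left(-338 - -7636\right) + 11704\right)} = \frac{0 - 177}{16807 + \left(\left(-338 - -7636\right) + 11704\right)} = - \frac{177}{16807 + \left(\left(-338 + 7636\right) + 11704\right)} = - \frac{177}{16807 + \left(7298 + 11704\right)} = - \frac{177}{16807 + 19002} = - \frac{177}{35809}$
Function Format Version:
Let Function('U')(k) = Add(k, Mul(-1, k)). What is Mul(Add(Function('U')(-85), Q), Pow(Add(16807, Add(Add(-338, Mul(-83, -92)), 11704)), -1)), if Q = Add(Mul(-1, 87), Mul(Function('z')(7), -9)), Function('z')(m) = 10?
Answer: Rational(-177, 35809) ≈ -0.0049429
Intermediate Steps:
Function('U')(k) = 0
Q = -177 (Q = Add(Mul(-1, 87), Mul(10, -9)) = Add(-87, -90) = -177)
Mul(Add(Function('U')(-85), Q), Pow(Add(16807, Add(Add(-338, Mul(-83, -92)), 11704)), -1)) = Mul(Add(0, -177), Pow(Add(16807, Add(Add(-338, Mul(-83, -92)), 11704)), -1)) = Mul(-177, Pow(Add(16807, Add(Add(-338, 7636), 11704)), -1)) = Mul(-177, Pow(Add(16807, Add(7298, 11704)), -1)) = Mul(-177, Pow(Add(16807, 19002), -1)) = Mul(-177, Pow(35809, -1)) = Mul(-177, Rational(1, 35809)) = Rational(-177, 35809)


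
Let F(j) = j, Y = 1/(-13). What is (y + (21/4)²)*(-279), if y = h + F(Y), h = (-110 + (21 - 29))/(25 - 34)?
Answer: -2355907/208 ≈ -11326.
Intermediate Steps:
Y = -1/13 ≈ -0.076923
h = 118/9 (h = (-110 - 8)/(-9) = -118*(-⅑) = 118/9 ≈ 13.111)
y = 1525/117 (y = 118/9 - 1/13 = 1525/117 ≈ 13.034)
(y + (21/4)²)*(-279) = (1525/117 + (21/4)²)*(-279) = (1525/117 + 441/16)*(-279) = (75997/1872)*(-279) = -2355907/208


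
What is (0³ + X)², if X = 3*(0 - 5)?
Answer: 225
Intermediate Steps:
X = -15 (X = 3*(-5) = -15)
(0³ + X)² = (0³ - 15)² = (0 - 15)² = (-15)² = 225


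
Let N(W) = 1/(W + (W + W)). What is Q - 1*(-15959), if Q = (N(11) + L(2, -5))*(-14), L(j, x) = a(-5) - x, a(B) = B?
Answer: 526633/33 ≈ 15959.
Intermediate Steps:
L(j, x) = -5 - x
N(W) = 1/(3*W) (N(W) = 1/(W + 2*W) = 1/(3*W))
Q = -14/33 (Q = ((⅓)/11 + (-5 - 1*(-5)))*(-14) = ((⅓)*(1/11) + (-5 + 5))*(-14) = (1/33 + 0)*(-14) = (1/33)*(-14) = -14/33 ≈ -0.42424)
Q - 1*(-15959) = -14/33 - 1*(-15959) = -14/33 + 15959 = 526633/33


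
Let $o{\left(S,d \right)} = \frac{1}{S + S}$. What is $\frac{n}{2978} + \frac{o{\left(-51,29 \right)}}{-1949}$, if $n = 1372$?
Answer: $\frac{136376917}{296010222} \approx 0.46072$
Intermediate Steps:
$o{\left(S,d \right)} = \frac{1}{2 S}$
$\frac{n}{2978} + \frac{o{\left(-51,29 \right)}}{-1949} = \frac{1372}{2978} + \frac{\frac{1}{2} \frac{1}{-51}}{-1949} = 1372 \cdot \frac{1}{2978} + \frac{1}{2} \left(- \frac{1}{51}\right) \left(- \frac{1}{1949}\right) = \frac{686}{1489} - - \frac{1}{198798} = \frac{686}{1489} + \frac{1}{198798} = \frac{136376917}{296010222}$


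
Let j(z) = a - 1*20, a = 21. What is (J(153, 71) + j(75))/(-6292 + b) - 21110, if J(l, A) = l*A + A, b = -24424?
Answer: -648425695/30716 ≈ -21110.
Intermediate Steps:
j(z) = 1 (j(z) = 21 - 1*20 = 21 - 20 = 1)
J(l, A) = A + A*l (J(l, A) = A*l + A = A + A*l)
(J(153, 71) + j(75))/(-6292 + b) - 21110 = (71*(1 + 153) + 1)/(-6292 - 24424) - 21110 = (71*154 + 1)/(-30716) - 21110 = (10934 + 1)*(-1/30716) - 21110 = 10935*(-1/30716) - 21110 = -10935/30716 - 21110 = -648425695/30716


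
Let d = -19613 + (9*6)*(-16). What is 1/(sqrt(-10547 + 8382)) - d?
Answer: 20477 - I*sqrt(2165)/2165 ≈ 20477.0 - 0.021492*I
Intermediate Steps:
d = -20477 (d = -19613 + 54*(-16) = -19613 - 864 = -20477)
1/(sqrt(-10547 + 8382)) - d = 1/(sqrt(-10547 + 8382)) - 1*(-20477) = 1/(sqrt(-2165)) + 20477 = 1/(I*sqrt(2165)) + 20477 = -I*sqrt(2165)/2165 + 20477 = 20477 - I*sqrt(2165)/2165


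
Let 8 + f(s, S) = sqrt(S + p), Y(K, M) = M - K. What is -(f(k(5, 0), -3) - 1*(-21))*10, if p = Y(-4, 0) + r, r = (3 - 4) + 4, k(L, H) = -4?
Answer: -150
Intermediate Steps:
r = 3 (r = -1 + 4 = 3)
p = 7 (p = (0 - 1*(-4)) + 3 = (0 + 4) + 3 = 4 + 3 = 7)
f(s, S) = -8 + sqrt(7 + S) (f(s, S) = -8 + sqrt(S + 7) = -8 + sqrt(7 + S))
-(f(k(5, 0), -3) - 1*(-21))*10 = -((-8 + sqrt(7 - 3)) - 1*(-21))*10 = -((-8 + sqrt(4)) + 21)*10 = -((-8 + 2) + 21)*10 = -(-6 + 21)*10 = -1*15*10 = -15*10 = -150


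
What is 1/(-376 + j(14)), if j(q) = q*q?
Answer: -1/180 ≈ -0.0055556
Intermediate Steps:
j(q) = q²
1/(-376 + j(14)) = 1/(-376 + 14²) = 1/(-376 + 196) = 1/(-180) = -1/180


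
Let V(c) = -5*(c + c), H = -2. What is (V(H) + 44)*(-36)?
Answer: -2304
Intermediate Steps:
V(c) = -10*c
(V(H) + 44)*(-36) = (-10*(-2) + 44)*(-36) = (20 + 44)*(-36) = 64*(-36) = -2304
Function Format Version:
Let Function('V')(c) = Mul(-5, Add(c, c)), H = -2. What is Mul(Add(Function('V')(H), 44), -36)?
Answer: -2304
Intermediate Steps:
Function('V')(c) = Mul(-10, c) (Function('V')(c) = Mul(-5, Mul(2, c)) = Mul(-10, c))
Mul(Add(Function('V')(H), 44), -36) = Mul(Add(Mul(-10, -2), 44), -36) = Mul(Add(20, 44), -36) = Mul(64, -36) = -2304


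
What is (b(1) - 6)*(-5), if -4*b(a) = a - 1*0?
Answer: 125/4 ≈ 31.250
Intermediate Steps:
b(a) = -a/4 (b(a) = -(a - 1*0)/4 = -(a + 0)/4 = -a/4)
(b(1) - 6)*(-5) = (-¼*1 - 6)*(-5) = (-¼ - 6)*(-5) = -25/4*(-5) = 125/4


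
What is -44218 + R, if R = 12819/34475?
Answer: -1524402731/34475 ≈ -44218.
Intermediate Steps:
R = 12819/34475 (R = 12819*(1/34475) = 12819/34475 ≈ 0.37183)
-44218 + R = -44218 + 12819/34475 = -1524402731/34475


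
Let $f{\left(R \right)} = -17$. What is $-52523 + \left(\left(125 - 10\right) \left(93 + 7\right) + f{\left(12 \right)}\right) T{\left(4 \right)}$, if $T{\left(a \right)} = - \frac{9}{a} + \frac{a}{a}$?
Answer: $- \frac{267507}{4} \approx -66877.0$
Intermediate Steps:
$T{\left(a \right)} = 1 - \frac{9}{a}$ ($T{\left(a \right)} = - \frac{9}{a} + 1 = 1 - \frac{9}{a}$)
$-52523 + \left(\left(125 - 10\right) \left(93 + 7\right) + f{\left(12 \right)}\right) T{\left(4 \right)} = -52523 + \left(\left(125 - 10\right) \left(93 + 7\right) - 17\right) \frac{-9 + 4}{4} = -52523 + \left(115 \cdot 100 - 17\right) \frac{1}{4} \left(-5\right) = -52523 + \left(11500 - 17\right) \left(- \frac{5}{4}\right) = -52523 + 11483 \left(- \frac{5}{4}\right) = -52523 - \frac{57415}{4} = - \frac{267507}{4}$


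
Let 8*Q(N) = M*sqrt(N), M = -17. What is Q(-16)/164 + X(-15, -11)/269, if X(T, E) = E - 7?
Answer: -18/269 - 17*I/328 ≈ -0.066914 - 0.051829*I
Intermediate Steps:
X(T, E) = -7 + E
Q(N) = -17*sqrt(N)/8 (Q(N) = (-17*sqrt(N))/8 = -17*sqrt(N)/8)
Q(-16)/164 + X(-15, -11)/269 = -17*I/2/164 + (-7 - 11)/269 = -17*I/2*(1/164) - 18*1/269 = -17*I/2*(1/164) - 18/269 = -17*I/328 - 18/269 = -18/269 - 17*I/328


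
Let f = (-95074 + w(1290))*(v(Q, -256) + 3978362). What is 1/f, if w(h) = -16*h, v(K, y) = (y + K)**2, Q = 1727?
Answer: -1/710738877942 ≈ -1.4070e-12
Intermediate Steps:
v(K, y) = (K + y)**2
f = -710738877942 (f = (-95074 - 16*1290)*((1727 - 256)**2 + 3978362) = (-95074 - 20640)*(1471**2 + 3978362) = -115714*(2163841 + 3978362) = -115714*6142203 = -710738877942)
1/f = 1/(-710738877942) = -1/710738877942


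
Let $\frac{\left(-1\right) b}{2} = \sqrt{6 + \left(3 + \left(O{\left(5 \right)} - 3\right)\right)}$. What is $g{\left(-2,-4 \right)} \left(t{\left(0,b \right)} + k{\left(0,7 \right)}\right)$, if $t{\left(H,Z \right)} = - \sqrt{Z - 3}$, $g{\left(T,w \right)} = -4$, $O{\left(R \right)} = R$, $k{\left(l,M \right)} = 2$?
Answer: $-8 + 4 i \sqrt{3 + 2 \sqrt{11}} \approx -8.0 + 12.415 i$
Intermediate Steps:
$b = - 2 \sqrt{11}$ ($b = - 2 \sqrt{6 + \left(3 + \left(5 - 3\right)\right)} = - 2 \sqrt{6 + \left(3 + 2\right)} = - 2 \sqrt{6 + 5} = - 2 \sqrt{11} \approx -6.6332$)
$t{\left(H,Z \right)} = - \sqrt{-3 + Z}$
$g{\left(-2,-4 \right)} \left(t{\left(0,b \right)} + k{\left(0,7 \right)}\right) = - 4 \left(- \sqrt{-3 - 2 \sqrt{11}} + 2\right) = - 4 \left(2 - \sqrt{-3 - 2 \sqrt{11}}\right) = -8 + 4 \sqrt{-3 - 2 \sqrt{11}}$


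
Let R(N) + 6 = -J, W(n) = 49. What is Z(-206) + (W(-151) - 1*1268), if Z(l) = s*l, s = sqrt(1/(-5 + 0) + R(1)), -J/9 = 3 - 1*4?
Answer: -1219 - 412*I*sqrt(95)/5 ≈ -1219.0 - 803.14*I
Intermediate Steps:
J = 9 (J = -9*(3 - 1*4) = -9*(3 - 4) = -9*(-1) = 9)
R(N) = -15 (R(N) = -6 - 1*9 = -6 - 9 = -15)
s = 2*I*sqrt(95)/5 (s = sqrt(1/(-5 + 0) - 15) = sqrt(1/(-5) - 15) = sqrt(-1/5 - 15) = sqrt(-76/5) = 2*I*sqrt(95)/5 ≈ 3.8987*I)
Z(l) = 2*I*l*sqrt(95)/5 (Z(l) = (2*I*sqrt(95)/5)*l = 2*I*l*sqrt(95)/5)
Z(-206) + (W(-151) - 1*1268) = (2/5)*I*(-206)*sqrt(95) + (49 - 1*1268) = -412*I*sqrt(95)/5 + (49 - 1268) = -412*I*sqrt(95)/5 - 1219 = -1219 - 412*I*sqrt(95)/5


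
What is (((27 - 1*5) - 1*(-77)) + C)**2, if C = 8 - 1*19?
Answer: 7744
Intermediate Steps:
C = -11 (C = 8 - 19 = -11)
(((27 - 1*5) - 1*(-77)) + C)**2 = (((27 - 1*5) - 1*(-77)) - 11)**2 = (((27 - 5) + 77) - 11)**2 = ((22 + 77) - 11)**2 = (99 - 11)**2 = 88**2 = 7744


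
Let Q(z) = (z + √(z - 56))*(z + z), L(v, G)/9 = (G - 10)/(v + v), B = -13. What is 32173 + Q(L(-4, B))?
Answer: 1072385/32 + 207*I*√482/16 ≈ 33512.0 + 284.04*I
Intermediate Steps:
L(v, G) = 9*(-10 + G)/(2*v) (L(v, G) = 9*((G - 10)/(v + v)) = 9*((-10 + G)/((2*v))) = 9*((-10 + G)*(1/(2*v))) = 9*((-10 + G)/(2*v)) = 9*(-10 + G)/(2*v))
Q(z) = 2*z*(z + √(-56 + z)) (Q(z) = (z + √(-56 + z))*(2*z) = 2*z*(z + √(-56 + z)))
32173 + Q(L(-4, B)) = 32173 + 2*((9/2)*(-10 - 13)/(-4))*((9/2)*(-10 - 13)/(-4) + √(-56 + (9/2)*(-10 - 13)/(-4))) = 32173 + 2*((9/2)*(-¼)*(-23))*((9/2)*(-¼)*(-23) + √(-56 + (9/2)*(-¼)*(-23))) = 32173 + 2*(207/8)*(207/8 + √(-56 + 207/8)) = 32173 + 2*(207/8)*(207/8 + √(-241/8)) = 32173 + 2*(207/8)*(207/8 + I*√482/4) = 32173 + (42849/32 + 207*I*√482/16) = 1072385/32 + 207*I*√482/16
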